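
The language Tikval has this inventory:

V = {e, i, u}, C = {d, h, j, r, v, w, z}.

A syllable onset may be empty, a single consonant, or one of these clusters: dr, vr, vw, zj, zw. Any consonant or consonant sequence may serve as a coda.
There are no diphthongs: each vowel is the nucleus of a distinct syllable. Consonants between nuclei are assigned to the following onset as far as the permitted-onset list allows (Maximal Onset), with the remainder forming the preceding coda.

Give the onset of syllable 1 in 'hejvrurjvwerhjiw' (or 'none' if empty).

Vowels present: e, u, e, i; each is a nucleus, giving 4 syllables.
σ1/σ2 boundary: /jvr/; trying suffixes from longest down, /vr/ is the first permitted one, so coda /j/ | onset /vr/.
σ2/σ3 boundary: /rjvw/ splits as /rj/ + /vw/ (/vw/ is the longest suffix that is a licit onset).
σ3/σ4 boundary: cluster /rhj/ — the longest permitted-onset suffix is /j/; onset = /j/, preceding coda = /rh/.
Putting it together: hej.vrurj.vwerh.jiw.
Syllable 1 is /hej/: onset /h/, nucleus /e/, coda /j/.

h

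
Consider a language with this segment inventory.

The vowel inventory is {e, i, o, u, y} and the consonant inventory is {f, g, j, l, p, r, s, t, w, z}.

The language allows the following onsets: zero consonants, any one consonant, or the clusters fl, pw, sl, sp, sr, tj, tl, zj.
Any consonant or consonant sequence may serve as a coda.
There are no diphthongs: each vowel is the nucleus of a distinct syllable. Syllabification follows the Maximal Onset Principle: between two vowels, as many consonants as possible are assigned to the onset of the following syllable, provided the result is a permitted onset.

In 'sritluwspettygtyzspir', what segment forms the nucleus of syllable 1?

i

Vowels present: i, u, e, y, y, i; each is a nucleus, giving 6 syllables.
The first nucleus (vowel 1 from the left) is /i/.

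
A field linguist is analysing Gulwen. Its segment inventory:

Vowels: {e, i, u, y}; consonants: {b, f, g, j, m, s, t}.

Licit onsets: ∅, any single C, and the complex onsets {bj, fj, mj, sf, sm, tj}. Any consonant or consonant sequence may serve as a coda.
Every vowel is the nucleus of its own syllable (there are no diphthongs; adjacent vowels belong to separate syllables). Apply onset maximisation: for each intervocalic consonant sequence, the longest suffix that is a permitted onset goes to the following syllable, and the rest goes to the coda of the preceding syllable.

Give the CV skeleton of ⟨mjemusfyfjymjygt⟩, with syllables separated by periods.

The vowels are e, u, y, y, y — 5 nuclei, so 5 syllables.
Between /e/ (V1) and /u/ (V2): /m/ is a single consonant, so it becomes the next onset.
Between /u/ (V2) and /y/ (V3): /sf/ is a licit onset in full, so it all attaches to the next syllable.
Between /y/ (V3) and /y/ (V4): cluster /fj/ — /fj/ is itself a permitted onset, so the whole cluster goes right; preceding coda = ∅.
Between /y/ (V4) and /y/ (V5): cluster /mj/ — /mj/ is itself a permitted onset, so the whole cluster goes right; preceding coda = ∅.
Result: mje.mu.sfy.fjy.mjygt.
Mapping each syllable to C/V: /mje/ → CCV, /mu/ → CV, /sfy/ → CCV, /fjy/ → CCV, /mjygt/ → CCVCC.

CCV.CV.CCV.CCV.CCVCC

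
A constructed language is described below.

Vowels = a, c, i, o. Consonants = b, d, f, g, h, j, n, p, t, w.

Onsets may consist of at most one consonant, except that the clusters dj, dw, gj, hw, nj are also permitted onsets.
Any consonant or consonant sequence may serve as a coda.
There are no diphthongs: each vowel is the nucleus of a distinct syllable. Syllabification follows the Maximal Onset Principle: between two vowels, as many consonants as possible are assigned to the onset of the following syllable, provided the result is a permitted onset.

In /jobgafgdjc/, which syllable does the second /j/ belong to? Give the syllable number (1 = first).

3

Vowels present: o, a, c; each is a nucleus, giving 3 syllables.
/o…a/ gap (V1→V2): /bg/ — longest licit onset from the right is /g/, leaving /b/ as coda.
/a…c/ gap (V2→V3): /fgdj/ — longest licit onset from the right is /dj/, leaving /fg/ as coda.
Result: job.gafg.djc.
The second /j/ is in the onset of syllable 3 (/djc/).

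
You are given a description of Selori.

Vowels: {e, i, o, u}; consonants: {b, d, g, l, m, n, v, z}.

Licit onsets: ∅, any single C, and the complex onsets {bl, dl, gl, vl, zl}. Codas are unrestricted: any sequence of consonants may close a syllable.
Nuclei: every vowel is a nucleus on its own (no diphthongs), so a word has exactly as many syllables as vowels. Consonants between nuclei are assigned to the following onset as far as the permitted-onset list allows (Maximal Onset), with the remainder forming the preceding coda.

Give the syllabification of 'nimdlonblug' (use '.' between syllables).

nim.dlon.blug

Vowels present: i, o, u; each is a nucleus, giving 3 syllables.
/i…o/ gap (V1→V2): /mdl/ — longest licit onset from the right is /dl/, leaving /m/ as coda.
/o…u/ gap (V2→V3): /nbl/ — longest licit onset from the right is /bl/, leaving /n/ as coda.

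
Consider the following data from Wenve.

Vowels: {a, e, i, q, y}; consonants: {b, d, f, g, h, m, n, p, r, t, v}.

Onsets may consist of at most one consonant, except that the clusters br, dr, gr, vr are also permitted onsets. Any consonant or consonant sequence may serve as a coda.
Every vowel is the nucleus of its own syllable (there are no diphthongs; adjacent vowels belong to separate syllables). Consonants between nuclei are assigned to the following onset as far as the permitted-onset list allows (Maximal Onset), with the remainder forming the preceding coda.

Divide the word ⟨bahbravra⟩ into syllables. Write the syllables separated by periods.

Nuclei (vowels): a, a, a → 3 syllables.
σ1/σ2 boundary: /hbr/ splits as /h/ + /br/ (/br/ is the longest suffix that is a licit onset).
σ2/σ3 boundary: /vr/ — entire cluster is a permitted onset → onset /vr/, coda ∅.

bah.bra.vra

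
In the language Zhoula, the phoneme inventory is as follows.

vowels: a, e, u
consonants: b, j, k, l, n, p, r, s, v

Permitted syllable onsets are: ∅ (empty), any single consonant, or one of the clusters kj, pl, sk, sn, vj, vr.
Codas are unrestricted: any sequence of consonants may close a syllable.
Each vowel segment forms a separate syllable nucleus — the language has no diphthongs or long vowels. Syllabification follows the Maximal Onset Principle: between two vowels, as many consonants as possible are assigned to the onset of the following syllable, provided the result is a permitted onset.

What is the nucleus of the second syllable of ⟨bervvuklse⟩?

Nuclei (vowels): e, u, e → 3 syllables.
The second nucleus (vowel 2 from the left) is /u/.

u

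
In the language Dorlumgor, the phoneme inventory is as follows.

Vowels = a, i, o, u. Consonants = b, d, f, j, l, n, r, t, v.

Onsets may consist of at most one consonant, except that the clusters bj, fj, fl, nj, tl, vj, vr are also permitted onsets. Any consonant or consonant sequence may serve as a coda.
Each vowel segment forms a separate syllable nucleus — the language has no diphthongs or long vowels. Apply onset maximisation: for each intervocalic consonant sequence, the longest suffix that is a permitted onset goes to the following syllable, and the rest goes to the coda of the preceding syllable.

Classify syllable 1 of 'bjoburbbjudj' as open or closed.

open

Vowels present: o, u, u; each is a nucleus, giving 3 syllables.
σ1/σ2 boundary: /b/ → onset of the next syllable (single consonants are always licit onsets).
σ2/σ3 boundary: /rbbj/ splits as /rb/ + /bj/ (/bj/ is the longest suffix that is a licit onset).
So the parse is bjo.burb.bjudj.
Syllable 1 is /bjo/; it ends in its nucleus with no coda, so it is open.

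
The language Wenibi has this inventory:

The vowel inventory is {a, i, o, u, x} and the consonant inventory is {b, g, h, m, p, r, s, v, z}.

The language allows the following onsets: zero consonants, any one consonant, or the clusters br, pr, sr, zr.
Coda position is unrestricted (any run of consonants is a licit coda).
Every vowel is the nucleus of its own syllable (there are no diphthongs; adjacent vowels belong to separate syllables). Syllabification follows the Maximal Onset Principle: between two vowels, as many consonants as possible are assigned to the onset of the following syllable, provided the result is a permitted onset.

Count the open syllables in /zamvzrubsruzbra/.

The vowels are a, u, u, a — 4 nuclei, so 4 syllables.
σ1/σ2 boundary: /mvzr/ — longest licit onset from the right is /zr/, leaving /mv/ as coda.
σ2/σ3 boundary: /bsr/ — longest licit onset from the right is /sr/, leaving /b/ as coda.
σ3/σ4 boundary: cluster /zbr/ — the longest permitted-onset suffix is /br/; onset = /br/, preceding coda = /z/.
Syllabification: zamv.zrub.sruz.bra.
Classifying each syllable: /zamv/ (closed), /zrub/ (closed), /sruz/ (closed), /bra/ (open).
Open syllables: 1.

1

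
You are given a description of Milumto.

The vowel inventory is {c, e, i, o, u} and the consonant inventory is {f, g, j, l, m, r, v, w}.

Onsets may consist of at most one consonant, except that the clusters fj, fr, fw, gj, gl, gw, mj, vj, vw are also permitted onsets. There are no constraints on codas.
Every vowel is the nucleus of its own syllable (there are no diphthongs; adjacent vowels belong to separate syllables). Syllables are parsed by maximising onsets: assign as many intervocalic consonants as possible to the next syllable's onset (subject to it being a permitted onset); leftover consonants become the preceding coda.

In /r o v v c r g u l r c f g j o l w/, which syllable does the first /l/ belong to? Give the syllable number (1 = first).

3

Vowels present: o, c, u, c, o; each is a nucleus, giving 5 syllables.
Between /o/ (V1) and /c/ (V2): /vv/ — longest licit onset from the right is /v/, leaving /v/ as coda.
Between /c/ (V2) and /u/ (V3): /rg/ splits as /r/ + /g/ (/g/ is the longest suffix that is a licit onset).
Between /u/ (V3) and /c/ (V4): cluster /lr/ — the longest permitted-onset suffix is /r/; onset = /r/, preceding coda = /l/.
Between /c/ (V4) and /o/ (V5): /fgj/ splits as /f/ + /gj/ (/gj/ is the longest suffix that is a licit onset).
Result: rov.vcr.gul.rcf.gjolw.
The first /l/ is in the coda of syllable 3 (/gul/).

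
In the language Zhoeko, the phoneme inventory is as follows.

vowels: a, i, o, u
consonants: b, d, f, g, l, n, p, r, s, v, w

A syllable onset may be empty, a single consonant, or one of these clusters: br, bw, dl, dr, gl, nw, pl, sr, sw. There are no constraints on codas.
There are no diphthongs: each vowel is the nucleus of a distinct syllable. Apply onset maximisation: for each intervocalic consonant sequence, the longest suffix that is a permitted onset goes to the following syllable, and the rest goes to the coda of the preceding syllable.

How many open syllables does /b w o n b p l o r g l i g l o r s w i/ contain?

2

Vowels present: o, o, i, o, i; each is a nucleus, giving 5 syllables.
V1 /o/ – V2 /o/: cluster /nbpl/ — the longest permitted-onset suffix is /pl/; onset = /pl/, preceding coda = /nb/.
V2 /o/ – V3 /i/: cluster /rgl/ — the longest permitted-onset suffix is /gl/; onset = /gl/, preceding coda = /r/.
V3 /i/ – V4 /o/: /gl/ — entire cluster is a permitted onset → onset /gl/, coda ∅.
V4 /o/ – V5 /i/: /rsw/ — longest licit onset from the right is /sw/, leaving /r/ as coda.
So the parse is bwonb.plor.gli.glor.swi.
Classifying each syllable: /bwonb/ (closed), /plor/ (closed), /gli/ (open), /glor/ (closed), /swi/ (open).
Open syllables: 2.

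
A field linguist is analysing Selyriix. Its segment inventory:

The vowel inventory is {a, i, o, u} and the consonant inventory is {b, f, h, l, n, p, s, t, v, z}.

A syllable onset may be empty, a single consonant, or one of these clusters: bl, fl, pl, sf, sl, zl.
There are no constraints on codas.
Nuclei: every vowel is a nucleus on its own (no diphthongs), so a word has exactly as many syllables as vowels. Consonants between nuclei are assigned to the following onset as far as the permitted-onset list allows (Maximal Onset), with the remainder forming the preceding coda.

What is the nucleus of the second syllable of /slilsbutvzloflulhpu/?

Nuclei (vowels): i, u, o, u, u → 5 syllables.
The second nucleus (vowel 2 from the left) is /u/.

u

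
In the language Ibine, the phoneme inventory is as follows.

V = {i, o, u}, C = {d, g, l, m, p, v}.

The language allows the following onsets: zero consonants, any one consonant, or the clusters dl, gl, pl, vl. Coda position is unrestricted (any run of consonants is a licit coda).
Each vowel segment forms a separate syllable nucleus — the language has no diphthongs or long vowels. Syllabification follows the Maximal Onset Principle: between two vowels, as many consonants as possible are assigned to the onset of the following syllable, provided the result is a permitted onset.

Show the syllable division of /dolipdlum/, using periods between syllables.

Vowels present: o, i, u; each is a nucleus, giving 3 syllables.
V1 /o/ – V2 /i/: just /l/ — single C goes to the following onset.
V2 /i/ – V3 /u/: /pdl/ — longest licit onset from the right is /dl/, leaving /p/ as coda.

do.lip.dlum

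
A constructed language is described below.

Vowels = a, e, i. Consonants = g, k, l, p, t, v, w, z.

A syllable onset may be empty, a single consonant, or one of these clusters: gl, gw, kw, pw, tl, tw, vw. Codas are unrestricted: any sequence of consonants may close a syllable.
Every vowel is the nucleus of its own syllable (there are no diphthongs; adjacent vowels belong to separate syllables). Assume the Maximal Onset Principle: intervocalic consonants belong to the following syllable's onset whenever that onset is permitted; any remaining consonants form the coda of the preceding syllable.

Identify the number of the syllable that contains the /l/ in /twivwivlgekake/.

The vowels are i, i, e, a, e — 5 nuclei, so 5 syllables.
Between /i/ (V1) and /i/ (V2): /vw/ — entire cluster is a permitted onset → onset /vw/, coda ∅.
Between /i/ (V2) and /e/ (V3): /vlg/ — longest licit onset from the right is /g/, leaving /vl/ as coda.
Between /e/ (V3) and /a/ (V4): /k/ → onset of the next syllable (single consonants are always licit onsets).
Between /a/ (V4) and /e/ (V5): /k/ → onset of the next syllable (single consonants are always licit onsets).
Syllabification: twi.vwivl.ge.ka.ke.
The /l/ is in the coda of syllable 2 (/vwivl/).

2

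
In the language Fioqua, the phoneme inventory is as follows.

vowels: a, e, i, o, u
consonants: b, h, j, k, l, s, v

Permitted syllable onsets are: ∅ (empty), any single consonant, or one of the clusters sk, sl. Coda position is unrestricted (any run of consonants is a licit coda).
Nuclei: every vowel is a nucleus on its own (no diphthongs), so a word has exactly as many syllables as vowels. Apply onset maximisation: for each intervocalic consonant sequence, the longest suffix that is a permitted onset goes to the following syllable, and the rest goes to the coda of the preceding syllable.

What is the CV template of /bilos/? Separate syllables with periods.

CV.CVC

Vowels present: i, o; each is a nucleus, giving 2 syllables.
Between /i/ (V1) and /o/ (V2): /l/ → onset of the next syllable (single consonants are always licit onsets).
Result: bi.los.
Mapping each syllable to C/V: /bi/ → CV, /los/ → CVC.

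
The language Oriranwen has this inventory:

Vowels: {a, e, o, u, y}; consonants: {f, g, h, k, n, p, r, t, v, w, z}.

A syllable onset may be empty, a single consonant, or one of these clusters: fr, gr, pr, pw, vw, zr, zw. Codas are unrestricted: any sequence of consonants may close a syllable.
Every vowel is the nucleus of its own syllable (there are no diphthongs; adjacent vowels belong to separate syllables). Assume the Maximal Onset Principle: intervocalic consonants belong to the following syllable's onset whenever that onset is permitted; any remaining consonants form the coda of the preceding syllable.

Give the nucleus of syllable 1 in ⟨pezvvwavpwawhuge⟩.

Vowels present: e, a, a, u, e; each is a nucleus, giving 5 syllables.
The first nucleus (vowel 1 from the left) is /e/.

e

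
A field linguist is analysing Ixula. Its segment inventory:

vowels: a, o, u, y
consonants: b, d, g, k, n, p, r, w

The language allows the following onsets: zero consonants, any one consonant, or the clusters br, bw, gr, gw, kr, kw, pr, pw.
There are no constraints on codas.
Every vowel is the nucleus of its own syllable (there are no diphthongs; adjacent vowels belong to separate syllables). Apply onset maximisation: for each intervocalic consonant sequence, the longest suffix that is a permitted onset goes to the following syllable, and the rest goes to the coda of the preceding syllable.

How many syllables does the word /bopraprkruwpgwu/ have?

4

The vowels are o, a, u, u — 4 nuclei, so 4 syllables.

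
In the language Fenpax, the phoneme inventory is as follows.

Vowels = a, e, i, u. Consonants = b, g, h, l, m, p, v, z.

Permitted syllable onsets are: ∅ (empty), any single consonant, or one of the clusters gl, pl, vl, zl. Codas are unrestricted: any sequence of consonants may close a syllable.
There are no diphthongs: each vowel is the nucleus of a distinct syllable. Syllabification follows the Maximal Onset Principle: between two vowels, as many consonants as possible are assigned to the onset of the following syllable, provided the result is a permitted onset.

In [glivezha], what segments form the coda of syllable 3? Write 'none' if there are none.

none

The vowels are i, e, a — 3 nuclei, so 3 syllables.
/i…e/ gap (V1→V2): just /v/ — single C goes to the following onset.
/e…a/ gap (V2→V3): /zh/ splits as /z/ + /h/ (/h/ is the longest suffix that is a licit onset).
So the parse is gli.vez.ha.
Syllable 3 is /ha/: onset /h/, nucleus /a/, coda ∅.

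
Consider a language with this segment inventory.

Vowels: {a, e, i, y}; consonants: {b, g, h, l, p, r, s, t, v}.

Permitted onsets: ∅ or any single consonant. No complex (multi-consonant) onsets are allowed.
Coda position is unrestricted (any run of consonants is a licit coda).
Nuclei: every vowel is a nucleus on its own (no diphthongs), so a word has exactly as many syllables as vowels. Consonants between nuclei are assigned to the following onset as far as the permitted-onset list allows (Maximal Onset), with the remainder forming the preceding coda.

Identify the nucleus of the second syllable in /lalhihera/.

Vowels present: a, i, e, a; each is a nucleus, giving 4 syllables.
The second nucleus (vowel 2 from the left) is /i/.

i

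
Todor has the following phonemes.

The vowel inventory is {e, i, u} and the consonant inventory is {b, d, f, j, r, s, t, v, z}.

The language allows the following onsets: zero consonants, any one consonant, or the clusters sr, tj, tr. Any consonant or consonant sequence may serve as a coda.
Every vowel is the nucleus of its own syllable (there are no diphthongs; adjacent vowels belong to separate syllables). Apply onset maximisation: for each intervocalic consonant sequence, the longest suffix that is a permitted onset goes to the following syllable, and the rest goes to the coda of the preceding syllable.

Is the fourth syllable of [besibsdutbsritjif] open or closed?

open

Vowels present: e, i, u, i, i; each is a nucleus, giving 5 syllables.
V1 /e/ – V2 /i/: /s/ → onset of the next syllable (single consonants are always licit onsets).
V2 /i/ – V3 /u/: cluster /bsd/ — the longest permitted-onset suffix is /d/; onset = /d/, preceding coda = /bs/.
V3 /u/ – V4 /i/: cluster /tbsr/ — the longest permitted-onset suffix is /sr/; onset = /sr/, preceding coda = /tb/.
V4 /i/ – V5 /i/: cluster /tj/ — /tj/ is itself a permitted onset, so the whole cluster goes right; preceding coda = ∅.
Result: be.sibs.dutb.sri.tjif.
Syllable 4 is /sri/; it ends in its nucleus with no coda, so it is open.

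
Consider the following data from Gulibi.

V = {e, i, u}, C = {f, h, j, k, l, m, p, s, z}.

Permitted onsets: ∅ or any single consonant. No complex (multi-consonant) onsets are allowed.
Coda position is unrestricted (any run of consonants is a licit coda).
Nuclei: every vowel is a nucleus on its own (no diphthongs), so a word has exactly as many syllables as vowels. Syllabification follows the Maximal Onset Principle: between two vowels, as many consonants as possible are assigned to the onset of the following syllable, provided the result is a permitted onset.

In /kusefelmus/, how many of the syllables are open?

Vowels present: u, e, e, u; each is a nucleus, giving 4 syllables.
σ1/σ2 boundary: /s/ is a single consonant, so it becomes the next onset.
σ2/σ3 boundary: /f/ is a single consonant, so it becomes the next onset.
σ3/σ4 boundary: /lm/ splits as /l/ + /m/ (/m/ is the longest suffix that is a licit onset).
Result: ku.se.fel.mus.
Classifying each syllable: /ku/ (open), /se/ (open), /fel/ (closed), /mus/ (closed).
Open syllables: 2.

2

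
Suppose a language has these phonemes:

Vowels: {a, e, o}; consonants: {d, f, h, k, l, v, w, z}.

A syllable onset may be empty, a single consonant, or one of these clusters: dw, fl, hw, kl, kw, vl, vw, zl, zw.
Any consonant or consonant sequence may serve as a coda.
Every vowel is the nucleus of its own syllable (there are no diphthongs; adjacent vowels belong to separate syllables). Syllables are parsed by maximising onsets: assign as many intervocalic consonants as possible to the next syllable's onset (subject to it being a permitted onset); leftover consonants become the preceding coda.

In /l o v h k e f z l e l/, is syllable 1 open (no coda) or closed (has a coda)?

Nuclei (vowels): o, e, e → 3 syllables.
V1 /o/ – V2 /e/: cluster /vhk/ — the longest permitted-onset suffix is /k/; onset = /k/, preceding coda = /vh/.
V2 /e/ – V3 /e/: /fzl/ — longest licit onset from the right is /zl/, leaving /f/ as coda.
Result: lovh.kef.zlel.
Syllable 1 is /lovh/ with coda /vh/, so it is closed.

closed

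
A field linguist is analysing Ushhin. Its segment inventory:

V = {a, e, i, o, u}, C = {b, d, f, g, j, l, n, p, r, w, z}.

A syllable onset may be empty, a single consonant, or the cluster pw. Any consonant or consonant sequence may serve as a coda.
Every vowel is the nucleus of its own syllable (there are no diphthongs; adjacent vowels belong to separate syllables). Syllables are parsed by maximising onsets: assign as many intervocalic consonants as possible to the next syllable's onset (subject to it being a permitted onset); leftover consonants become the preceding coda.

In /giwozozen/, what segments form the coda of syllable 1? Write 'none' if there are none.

none

Nuclei (vowels): i, o, o, e → 4 syllables.
/i…o/ gap (V1→V2): /w/ is a single consonant, so it becomes the next onset.
/o…o/ gap (V2→V3): /z/ is a single consonant, so it becomes the next onset.
/o…e/ gap (V3→V4): just /z/ — single C goes to the following onset.
So the parse is gi.wo.zo.zen.
Syllable 1 is /gi/: onset /g/, nucleus /i/, coda ∅.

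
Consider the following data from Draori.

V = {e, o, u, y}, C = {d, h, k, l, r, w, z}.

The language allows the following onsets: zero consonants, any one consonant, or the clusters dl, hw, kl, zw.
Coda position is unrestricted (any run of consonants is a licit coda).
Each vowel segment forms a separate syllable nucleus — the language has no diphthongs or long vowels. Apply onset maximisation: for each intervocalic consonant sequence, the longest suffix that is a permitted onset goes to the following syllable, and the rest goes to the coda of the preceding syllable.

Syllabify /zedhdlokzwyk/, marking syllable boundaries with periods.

Nuclei (vowels): e, o, y → 3 syllables.
/e…o/ gap (V1→V2): /dhdl/ splits as /dh/ + /dl/ (/dl/ is the longest suffix that is a licit onset).
/o…y/ gap (V2→V3): /kzw/ — longest licit onset from the right is /zw/, leaving /k/ as coda.

zedh.dlok.zwyk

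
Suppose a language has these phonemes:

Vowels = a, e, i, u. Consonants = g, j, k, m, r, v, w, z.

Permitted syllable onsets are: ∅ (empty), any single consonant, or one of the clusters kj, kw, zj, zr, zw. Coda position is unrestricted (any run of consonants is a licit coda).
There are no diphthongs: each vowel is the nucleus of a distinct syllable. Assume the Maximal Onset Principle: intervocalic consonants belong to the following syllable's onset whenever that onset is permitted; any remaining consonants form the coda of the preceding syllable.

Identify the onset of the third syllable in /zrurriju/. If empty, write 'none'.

j

The vowels are u, i, u — 3 nuclei, so 3 syllables.
/u…i/ gap (V1→V2): /rr/ — longest licit onset from the right is /r/, leaving /r/ as coda.
/i…u/ gap (V2→V3): just /j/ — single C goes to the following onset.
So the parse is zrur.ri.ju.
Syllable 3 is /ju/: onset /j/, nucleus /u/, coda ∅.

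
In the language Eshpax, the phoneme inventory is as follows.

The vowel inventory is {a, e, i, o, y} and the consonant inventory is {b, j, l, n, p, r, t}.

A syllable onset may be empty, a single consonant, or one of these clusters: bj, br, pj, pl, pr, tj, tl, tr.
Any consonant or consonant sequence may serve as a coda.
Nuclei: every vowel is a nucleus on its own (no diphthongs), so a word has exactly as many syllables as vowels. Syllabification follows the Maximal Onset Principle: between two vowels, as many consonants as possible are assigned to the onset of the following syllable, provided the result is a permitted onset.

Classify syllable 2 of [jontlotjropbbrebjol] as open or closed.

Nuclei (vowels): o, o, o, e, o → 5 syllables.
/o…o/ gap (V1→V2): cluster /ntl/ — the longest permitted-onset suffix is /tl/; onset = /tl/, preceding coda = /n/.
/o…o/ gap (V2→V3): /tjr/ splits as /tj/ + /r/ (/r/ is the longest suffix that is a licit onset).
/o…e/ gap (V3→V4): cluster /pbbr/ — the longest permitted-onset suffix is /br/; onset = /br/, preceding coda = /pb/.
/e…o/ gap (V4→V5): cluster /bj/ — /bj/ is itself a permitted onset, so the whole cluster goes right; preceding coda = ∅.
Result: jon.tlotj.ropb.bre.bjol.
Syllable 2 is /tlotj/ with coda /tj/, so it is closed.

closed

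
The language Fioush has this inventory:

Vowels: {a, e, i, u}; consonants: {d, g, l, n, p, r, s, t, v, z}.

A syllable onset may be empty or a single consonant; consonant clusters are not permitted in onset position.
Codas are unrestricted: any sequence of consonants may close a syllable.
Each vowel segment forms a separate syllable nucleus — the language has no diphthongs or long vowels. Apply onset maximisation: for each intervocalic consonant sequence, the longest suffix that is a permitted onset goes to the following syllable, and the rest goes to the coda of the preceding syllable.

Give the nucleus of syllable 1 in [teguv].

Vowels present: e, u; each is a nucleus, giving 2 syllables.
The first nucleus (vowel 1 from the left) is /e/.

e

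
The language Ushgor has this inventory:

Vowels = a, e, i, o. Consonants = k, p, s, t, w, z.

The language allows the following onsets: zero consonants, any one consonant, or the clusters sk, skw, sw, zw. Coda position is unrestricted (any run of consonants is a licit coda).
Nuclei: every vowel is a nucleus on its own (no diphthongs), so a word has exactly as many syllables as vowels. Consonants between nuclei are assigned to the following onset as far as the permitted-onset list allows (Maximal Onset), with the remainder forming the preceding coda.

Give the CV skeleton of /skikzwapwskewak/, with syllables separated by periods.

Vowels present: i, a, e, a; each is a nucleus, giving 4 syllables.
/i…a/ gap (V1→V2): /kzw/ — longest licit onset from the right is /zw/, leaving /k/ as coda.
/a…e/ gap (V2→V3): cluster /pwsk/ — the longest permitted-onset suffix is /sk/; onset = /sk/, preceding coda = /pw/.
/e…a/ gap (V3→V4): just /w/ — single C goes to the following onset.
Putting it together: skik.zwapw.ske.wak.
Mapping each syllable to C/V: /skik/ → CCVC, /zwapw/ → CCVCC, /ske/ → CCV, /wak/ → CVC.

CCVC.CCVCC.CCV.CVC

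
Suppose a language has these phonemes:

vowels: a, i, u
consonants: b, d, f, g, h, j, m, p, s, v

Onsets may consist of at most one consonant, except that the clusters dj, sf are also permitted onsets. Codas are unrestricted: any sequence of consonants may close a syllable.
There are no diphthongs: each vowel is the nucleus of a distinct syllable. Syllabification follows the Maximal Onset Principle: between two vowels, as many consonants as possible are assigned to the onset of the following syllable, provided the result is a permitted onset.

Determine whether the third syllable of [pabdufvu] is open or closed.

open

Nuclei (vowels): a, u, u → 3 syllables.
V1 /a/ – V2 /u/: /bd/ — longest licit onset from the right is /d/, leaving /b/ as coda.
V2 /u/ – V3 /u/: /fv/ splits as /f/ + /v/ (/v/ is the longest suffix that is a licit onset).
Syllabification: pab.duf.vu.
Syllable 3 is /vu/; it ends in its nucleus with no coda, so it is open.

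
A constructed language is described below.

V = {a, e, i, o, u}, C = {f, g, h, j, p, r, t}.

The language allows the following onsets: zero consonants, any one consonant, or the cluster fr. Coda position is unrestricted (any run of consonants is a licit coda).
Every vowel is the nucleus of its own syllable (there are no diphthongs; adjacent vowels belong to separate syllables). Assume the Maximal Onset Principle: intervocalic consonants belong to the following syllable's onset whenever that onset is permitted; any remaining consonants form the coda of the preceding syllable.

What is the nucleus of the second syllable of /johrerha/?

e

Vowels present: o, e, a; each is a nucleus, giving 3 syllables.
The second nucleus (vowel 2 from the left) is /e/.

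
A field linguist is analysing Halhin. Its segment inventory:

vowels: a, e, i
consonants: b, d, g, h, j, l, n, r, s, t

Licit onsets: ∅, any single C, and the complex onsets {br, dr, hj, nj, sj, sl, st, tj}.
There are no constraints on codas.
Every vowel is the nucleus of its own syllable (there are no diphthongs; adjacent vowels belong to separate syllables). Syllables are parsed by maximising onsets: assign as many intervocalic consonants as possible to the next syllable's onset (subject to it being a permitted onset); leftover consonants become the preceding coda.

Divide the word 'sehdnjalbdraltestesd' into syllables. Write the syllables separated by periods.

Nuclei (vowels): e, a, a, e, e → 5 syllables.
/e…a/ gap (V1→V2): cluster /hdnj/ — the longest permitted-onset suffix is /nj/; onset = /nj/, preceding coda = /hd/.
/a…a/ gap (V2→V3): /lbdr/; trying suffixes from longest down, /dr/ is the first permitted one, so coda /lb/ | onset /dr/.
/a…e/ gap (V3→V4): /lt/ splits as /l/ + /t/ (/t/ is the longest suffix that is a licit onset).
/e…e/ gap (V4→V5): cluster /st/ — /st/ is itself a permitted onset, so the whole cluster goes right; preceding coda = ∅.

sehd.njalb.dral.te.stesd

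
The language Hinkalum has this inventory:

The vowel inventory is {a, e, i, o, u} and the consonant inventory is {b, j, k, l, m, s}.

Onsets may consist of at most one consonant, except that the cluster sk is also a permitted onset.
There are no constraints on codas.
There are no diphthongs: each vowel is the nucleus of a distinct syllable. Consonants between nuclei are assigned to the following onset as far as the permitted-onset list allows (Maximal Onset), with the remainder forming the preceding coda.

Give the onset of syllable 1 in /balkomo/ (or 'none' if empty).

b

Vowels present: a, o, o; each is a nucleus, giving 3 syllables.
Between /a/ (V1) and /o/ (V2): cluster /lk/ — the longest permitted-onset suffix is /k/; onset = /k/, preceding coda = /l/.
Between /o/ (V2) and /o/ (V3): just /m/ — single C goes to the following onset.
Putting it together: bal.ko.mo.
Syllable 1 is /bal/: onset /b/, nucleus /a/, coda /l/.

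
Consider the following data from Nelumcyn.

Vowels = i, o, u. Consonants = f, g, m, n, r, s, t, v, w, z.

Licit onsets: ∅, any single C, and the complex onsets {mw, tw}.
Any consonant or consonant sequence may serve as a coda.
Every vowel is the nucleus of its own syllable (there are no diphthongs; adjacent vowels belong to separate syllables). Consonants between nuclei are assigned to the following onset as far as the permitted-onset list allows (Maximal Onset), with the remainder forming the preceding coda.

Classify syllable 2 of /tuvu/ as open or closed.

Vowels present: u, u; each is a nucleus, giving 2 syllables.
σ1/σ2 boundary: /v/ is a single consonant, so it becomes the next onset.
Syllabification: tu.vu.
Syllable 2 is /vu/; it ends in its nucleus with no coda, so it is open.

open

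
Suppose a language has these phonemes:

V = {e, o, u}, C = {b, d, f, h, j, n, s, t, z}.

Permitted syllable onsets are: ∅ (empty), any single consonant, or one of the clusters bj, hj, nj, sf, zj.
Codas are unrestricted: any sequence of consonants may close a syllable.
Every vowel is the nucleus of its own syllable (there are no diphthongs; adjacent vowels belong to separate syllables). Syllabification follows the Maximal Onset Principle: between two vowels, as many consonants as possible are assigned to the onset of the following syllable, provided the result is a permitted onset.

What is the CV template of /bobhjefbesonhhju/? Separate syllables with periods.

CVC.CCVC.CV.CVCC.CCV

Nuclei (vowels): o, e, e, o, u → 5 syllables.
/o…e/ gap (V1→V2): /bhj/ — longest licit onset from the right is /hj/, leaving /b/ as coda.
/e…e/ gap (V2→V3): /fb/ splits as /f/ + /b/ (/b/ is the longest suffix that is a licit onset).
/e…o/ gap (V3→V4): just /s/ — single C goes to the following onset.
/o…u/ gap (V4→V5): cluster /nhhj/ — the longest permitted-onset suffix is /hj/; onset = /hj/, preceding coda = /nh/.
So the parse is bob.hjef.be.sonh.hju.
Mapping each syllable to C/V: /bob/ → CVC, /hjef/ → CCVC, /be/ → CV, /sonh/ → CVCC, /hju/ → CCV.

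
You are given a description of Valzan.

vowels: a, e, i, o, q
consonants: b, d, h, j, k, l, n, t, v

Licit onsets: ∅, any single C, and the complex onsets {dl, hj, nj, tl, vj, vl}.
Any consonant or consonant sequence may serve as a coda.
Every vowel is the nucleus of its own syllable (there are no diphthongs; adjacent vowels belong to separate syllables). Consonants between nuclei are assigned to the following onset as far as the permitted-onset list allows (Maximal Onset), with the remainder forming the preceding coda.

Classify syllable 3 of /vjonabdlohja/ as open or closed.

open

Nuclei (vowels): o, a, o, a → 4 syllables.
/o…a/ gap (V1→V2): /n/ is a single consonant, so it becomes the next onset.
/a…o/ gap (V2→V3): /bdl/ splits as /b/ + /dl/ (/dl/ is the longest suffix that is a licit onset).
/o…a/ gap (V3→V4): cluster /hj/ — /hj/ is itself a permitted onset, so the whole cluster goes right; preceding coda = ∅.
Result: vjo.nab.dlo.hja.
Syllable 3 is /dlo/; it ends in its nucleus with no coda, so it is open.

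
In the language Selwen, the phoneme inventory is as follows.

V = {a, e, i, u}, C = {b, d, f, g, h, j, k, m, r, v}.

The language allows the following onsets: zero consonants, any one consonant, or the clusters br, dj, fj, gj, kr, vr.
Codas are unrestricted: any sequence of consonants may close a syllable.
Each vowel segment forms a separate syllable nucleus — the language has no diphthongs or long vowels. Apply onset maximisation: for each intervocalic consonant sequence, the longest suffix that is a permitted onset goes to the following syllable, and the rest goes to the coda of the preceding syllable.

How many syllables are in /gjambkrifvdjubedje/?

5

Vowels present: a, i, u, e, e; each is a nucleus, giving 5 syllables.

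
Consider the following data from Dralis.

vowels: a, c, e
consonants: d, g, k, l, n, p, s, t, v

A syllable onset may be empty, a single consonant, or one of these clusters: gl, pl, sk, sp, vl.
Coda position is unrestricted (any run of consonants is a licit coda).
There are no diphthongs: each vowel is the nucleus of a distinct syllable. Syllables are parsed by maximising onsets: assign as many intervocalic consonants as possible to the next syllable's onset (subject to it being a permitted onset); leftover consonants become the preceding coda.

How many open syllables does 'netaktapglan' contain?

1

The vowels are e, a, a, a — 4 nuclei, so 4 syllables.
σ1/σ2 boundary: /t/ is a single consonant, so it becomes the next onset.
σ2/σ3 boundary: /kt/ splits as /k/ + /t/ (/t/ is the longest suffix that is a licit onset).
σ3/σ4 boundary: /pgl/ — longest licit onset from the right is /gl/, leaving /p/ as coda.
So the parse is ne.tak.tap.glan.
Classifying each syllable: /ne/ (open), /tak/ (closed), /tap/ (closed), /glan/ (closed).
Open syllables: 1.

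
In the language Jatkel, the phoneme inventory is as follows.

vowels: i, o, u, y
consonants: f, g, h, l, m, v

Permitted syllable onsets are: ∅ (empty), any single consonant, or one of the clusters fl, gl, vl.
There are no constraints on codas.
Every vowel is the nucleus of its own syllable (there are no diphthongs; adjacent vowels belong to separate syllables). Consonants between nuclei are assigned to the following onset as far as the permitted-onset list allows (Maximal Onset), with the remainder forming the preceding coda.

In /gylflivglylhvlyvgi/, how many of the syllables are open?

1

Nuclei (vowels): y, i, y, y, i → 5 syllables.
V1 /y/ – V2 /i/: /lfl/ splits as /l/ + /fl/ (/fl/ is the longest suffix that is a licit onset).
V2 /i/ – V3 /y/: /vgl/ — longest licit onset from the right is /gl/, leaving /v/ as coda.
V3 /y/ – V4 /y/: /lhvl/; trying suffixes from longest down, /vl/ is the first permitted one, so coda /lh/ | onset /vl/.
V4 /y/ – V5 /i/: /vg/; trying suffixes from longest down, /g/ is the first permitted one, so coda /v/ | onset /g/.
So the parse is gyl.fliv.glylh.vlyv.gi.
Classifying each syllable: /gyl/ (closed), /fliv/ (closed), /glylh/ (closed), /vlyv/ (closed), /gi/ (open).
Open syllables: 1.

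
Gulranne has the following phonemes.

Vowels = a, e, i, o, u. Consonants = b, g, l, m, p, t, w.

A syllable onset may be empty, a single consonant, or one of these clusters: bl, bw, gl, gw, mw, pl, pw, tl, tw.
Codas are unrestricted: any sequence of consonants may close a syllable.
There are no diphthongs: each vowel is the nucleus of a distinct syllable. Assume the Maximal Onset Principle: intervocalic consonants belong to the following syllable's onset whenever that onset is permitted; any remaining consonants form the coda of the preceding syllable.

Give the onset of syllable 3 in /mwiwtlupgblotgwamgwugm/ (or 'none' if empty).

bl

Vowels present: i, u, o, a, u; each is a nucleus, giving 5 syllables.
V1 /i/ – V2 /u/: /wtl/ splits as /w/ + /tl/ (/tl/ is the longest suffix that is a licit onset).
V2 /u/ – V3 /o/: /pgbl/ splits as /pg/ + /bl/ (/bl/ is the longest suffix that is a licit onset).
V3 /o/ – V4 /a/: cluster /tgw/ — the longest permitted-onset suffix is /gw/; onset = /gw/, preceding coda = /t/.
V4 /a/ – V5 /u/: /mgw/ — longest licit onset from the right is /gw/, leaving /m/ as coda.
Result: mwiw.tlupg.blot.gwam.gwugm.
Syllable 3 is /blot/: onset /bl/, nucleus /o/, coda /t/.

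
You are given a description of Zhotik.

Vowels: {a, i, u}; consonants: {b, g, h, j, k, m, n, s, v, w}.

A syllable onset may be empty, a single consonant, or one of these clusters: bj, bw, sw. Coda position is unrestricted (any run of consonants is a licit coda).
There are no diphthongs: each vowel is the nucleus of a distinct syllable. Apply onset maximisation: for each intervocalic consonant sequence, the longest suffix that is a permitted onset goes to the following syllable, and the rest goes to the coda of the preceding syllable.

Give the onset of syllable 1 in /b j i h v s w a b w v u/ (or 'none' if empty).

bj

The vowels are i, a, u — 3 nuclei, so 3 syllables.
V1 /i/ – V2 /a/: /hvsw/ splits as /hv/ + /sw/ (/sw/ is the longest suffix that is a licit onset).
V2 /a/ – V3 /u/: /bwv/; trying suffixes from longest down, /v/ is the first permitted one, so coda /bw/ | onset /v/.
Syllabification: bjihv.swabw.vu.
Syllable 1 is /bjihv/: onset /bj/, nucleus /i/, coda /hv/.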